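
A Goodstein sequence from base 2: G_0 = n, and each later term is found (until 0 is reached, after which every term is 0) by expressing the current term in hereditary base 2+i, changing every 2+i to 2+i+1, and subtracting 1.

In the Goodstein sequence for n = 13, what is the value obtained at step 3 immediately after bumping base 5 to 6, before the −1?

G_0 = 13. HB_2(13) = 2^(2 + 1) + 2^2 + 1. Bump = 109. G_1 = 108.
G_1 = 108. HB_3(108) = 3^(3 + 1) + 3^3. Bump = 1280. G_2 = 1279.
G_2 = 1279. HB_4(1279) = 4^(4 + 1) + 3·4^3 + 3·4^2 + 3·4 + 3. Bump = 16093. G_3 = 16092.
G_3 = 16092. HB_5(16092) = 5^(5 + 1) + 3·5^3 + 3·5^2 + 3·5 + 2. Bump = 280712. G_4 = 280711.

280712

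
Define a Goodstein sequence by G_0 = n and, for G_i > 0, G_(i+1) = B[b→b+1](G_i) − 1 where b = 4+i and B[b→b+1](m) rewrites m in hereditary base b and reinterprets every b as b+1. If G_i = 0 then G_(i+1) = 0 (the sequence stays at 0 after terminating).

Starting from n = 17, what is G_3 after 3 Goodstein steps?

39

base 4: 17 = 4^2 + 1; at 5: 5^2 + 1 = 26; next = 25
base 5: 25 = 5^2; at 6: 6^2 = 36; next = 35
base 6: 35 = 5·6 + 5; at 7: 5·7 + 5 = 40; next = 39
base 7: 39 = 5·7 + 4; at 8: 5·8 + 4 = 44; next = 43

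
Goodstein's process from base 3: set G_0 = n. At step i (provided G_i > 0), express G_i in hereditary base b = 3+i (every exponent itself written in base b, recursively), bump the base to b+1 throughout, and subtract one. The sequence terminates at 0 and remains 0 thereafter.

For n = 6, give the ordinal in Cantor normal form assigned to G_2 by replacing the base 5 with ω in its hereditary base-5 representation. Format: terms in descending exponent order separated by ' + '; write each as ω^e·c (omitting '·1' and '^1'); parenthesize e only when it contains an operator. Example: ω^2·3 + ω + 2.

6 —HB3→ 2·3 —bump→ 2·4 = 8 —(−1)→ 7
7 —HB4→ 4 + 3 —bump→ 5 + 3 = 8 —(−1)→ 7
7 —HB5→ 5 + 2 —bump→ 6 + 2 = 8 —(−1)→ 7

ω + 2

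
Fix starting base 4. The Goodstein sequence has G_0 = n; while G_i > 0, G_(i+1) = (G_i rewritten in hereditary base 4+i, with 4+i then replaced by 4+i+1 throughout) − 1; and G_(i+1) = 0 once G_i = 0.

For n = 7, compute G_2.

(0) 7|_4 = 4 + 3 ↦ 5 + 3|_5 = 8 ⇒ 7
(1) 7|_5 = 5 + 2 ↦ 6 + 2|_6 = 8 ⇒ 7
(2) 7|_6 = 6 + 1 ↦ 7 + 1|_7 = 8 ⇒ 7

7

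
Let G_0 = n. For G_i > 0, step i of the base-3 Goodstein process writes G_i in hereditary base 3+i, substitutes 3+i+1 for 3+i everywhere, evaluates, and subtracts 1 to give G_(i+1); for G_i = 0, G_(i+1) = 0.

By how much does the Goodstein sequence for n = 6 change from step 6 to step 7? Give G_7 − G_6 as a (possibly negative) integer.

-1

i=0: 6 = 2·3 (b=3); 3→4: 2·4 = 8; 8−1 = 7
i=1: 7 = 4 + 3 (b=4); 4→5: 5 + 3 = 8; 8−1 = 7
i=2: 7 = 5 + 2 (b=5); 5→6: 6 + 2 = 8; 8−1 = 7
i=3: 7 = 6 + 1 (b=6); 6→7: 7 + 1 = 8; 8−1 = 7
i=4: 7 = 7 (b=7); 7→8: 8 = 8; 8−1 = 7
i=5: 7 = 7 (b=8); 8→9: 7 = 7; 7−1 = 6
i=6: 6 = 6 (b=9); 9→10: 6 = 6; 6−1 = 5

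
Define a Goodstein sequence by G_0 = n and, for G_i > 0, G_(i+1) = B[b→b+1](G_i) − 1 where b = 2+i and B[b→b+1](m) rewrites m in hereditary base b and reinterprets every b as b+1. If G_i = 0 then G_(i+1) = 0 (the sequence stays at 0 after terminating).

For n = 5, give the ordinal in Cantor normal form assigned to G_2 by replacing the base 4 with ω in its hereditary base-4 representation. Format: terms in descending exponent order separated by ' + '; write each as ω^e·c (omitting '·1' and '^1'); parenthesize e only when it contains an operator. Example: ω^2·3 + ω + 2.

base 2: 5 = 2^2 + 1; at 3: 3^3 + 1 = 28; next = 27
base 3: 27 = 3^3; at 4: 4^4 = 256; next = 255
base 4: 255 = 3·4^3 + 3·4^2 + 3·4 + 3; at 5: 3·5^3 + 3·5^2 + 3·5 + 3 = 468; next = 467

ω^3·3 + ω^2·3 + ω·3 + 3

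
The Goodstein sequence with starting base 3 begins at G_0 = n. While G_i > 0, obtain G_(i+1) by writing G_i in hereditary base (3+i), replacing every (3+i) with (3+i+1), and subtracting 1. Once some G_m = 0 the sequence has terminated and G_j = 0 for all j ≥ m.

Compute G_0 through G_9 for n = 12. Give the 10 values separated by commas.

12, 19, 27, 37, 49, 63, 69, 75, 81, 87

G_0=12  [base 3] 3^2 + 3  →[3↦4]→  4^2 + 4 = 20  −1 ⇒ G_1=19
G_1=19  [base 4] 4^2 + 3  →[4↦5]→  5^2 + 3 = 28  −1 ⇒ G_2=27
G_2=27  [base 5] 5^2 + 2  →[5↦6]→  6^2 + 2 = 38  −1 ⇒ G_3=37
G_3=37  [base 6] 6^2 + 1  →[6↦7]→  7^2 + 1 = 50  −1 ⇒ G_4=49
G_4=49  [base 7] 7^2  →[7↦8]→  8^2 = 64  −1 ⇒ G_5=63
G_5=63  [base 8] 7·8 + 7  →[8↦9]→  7·9 + 7 = 70  −1 ⇒ G_6=69
G_6=69  [base 9] 7·9 + 6  →[9↦10]→  7·10 + 6 = 76  −1 ⇒ G_7=75
G_7=75  [base 10] 7·10 + 5  →[10↦11]→  7·11 + 5 = 82  −1 ⇒ G_8=81
G_8=81  [base 11] 7·11 + 4  →[11↦12]→  7·12 + 4 = 88  −1 ⇒ G_9=87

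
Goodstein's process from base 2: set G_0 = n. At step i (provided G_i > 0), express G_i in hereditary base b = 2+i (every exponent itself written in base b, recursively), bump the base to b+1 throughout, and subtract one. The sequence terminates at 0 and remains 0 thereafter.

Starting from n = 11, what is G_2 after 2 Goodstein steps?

[0] 11 ≡ 2^(2 + 1) + 2 + 1 (base 2). Lift 3: 85. −1: 84.
[1] 84 ≡ 3^(3 + 1) + 3 (base 3). Lift 4: 1028. −1: 1027.
[2] 1027 ≡ 4^(4 + 1) + 3 (base 4). Lift 5: 15628. −1: 15627.

1027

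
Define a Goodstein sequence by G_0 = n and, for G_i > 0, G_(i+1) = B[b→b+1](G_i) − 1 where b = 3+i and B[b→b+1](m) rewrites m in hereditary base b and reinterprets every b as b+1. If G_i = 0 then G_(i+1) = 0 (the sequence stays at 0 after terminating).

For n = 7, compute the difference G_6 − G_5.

G_0 = 7. HB_3(7) = 2·3 + 1. Bump = 9. G_1 = 8.
G_1 = 8. HB_4(8) = 2·4. Bump = 10. G_2 = 9.
G_2 = 9. HB_5(9) = 5 + 4. Bump = 10. G_3 = 9.
G_3 = 9. HB_6(9) = 6 + 3. Bump = 10. G_4 = 9.
G_4 = 9. HB_7(9) = 7 + 2. Bump = 10. G_5 = 9.
G_5 = 9. HB_8(9) = 8 + 1. Bump = 10. G_6 = 9.

0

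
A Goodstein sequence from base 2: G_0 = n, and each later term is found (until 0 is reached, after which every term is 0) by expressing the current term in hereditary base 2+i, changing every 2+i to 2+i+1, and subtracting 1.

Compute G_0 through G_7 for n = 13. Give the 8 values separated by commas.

base 2: 13 = 2^(2 + 1) + 2^2 + 1; at 3: 3^(3 + 1) + 3^3 + 1 = 109; next = 108
base 3: 108 = 3^(3 + 1) + 3^3; at 4: 4^(4 + 1) + 4^4 = 1280; next = 1279
base 4: 1279 = 4^(4 + 1) + 3·4^3 + 3·4^2 + 3·4 + 3; at 5: 5^(5 + 1) + 3·5^3 + 3·5^2 + 3·5 + 3 = 16093; next = 16092
base 5: 16092 = 5^(5 + 1) + 3·5^3 + 3·5^2 + 3·5 + 2; at 6: 6^(6 + 1) + 3·6^3 + 3·6^2 + 3·6 + 2 = 280712; next = 280711
base 6: 280711 = 6^(6 + 1) + 3·6^3 + 3·6^2 + 3·6 + 1; at 7: 7^(7 + 1) + 3·7^3 + 3·7^2 + 3·7 + 1 = 5765999; next = 5765998
base 7: 5765998 = 7^(7 + 1) + 3·7^3 + 3·7^2 + 3·7; at 8: 8^(8 + 1) + 3·8^3 + 3·8^2 + 3·8 = 134219480; next = 134219479
base 8: 134219479 = 8^(8 + 1) + 3·8^3 + 3·8^2 + 2·8 + 7; at 9: 9^(9 + 1) + 3·9^3 + 3·9^2 + 2·9 + 7 = 3486786856; next = 3486786855

13, 108, 1279, 16092, 280711, 5765998, 134219479, 3486786855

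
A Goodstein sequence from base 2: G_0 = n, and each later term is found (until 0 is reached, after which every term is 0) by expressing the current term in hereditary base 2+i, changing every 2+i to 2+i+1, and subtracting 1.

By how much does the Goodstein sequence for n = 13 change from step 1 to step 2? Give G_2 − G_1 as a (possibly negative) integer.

1171

step 0: 13 = 2^(2 + 1) + 2^2 + 1; sub 3 for 2: 3^(3 + 1) + 3^3 + 1; = 109; G_1 = 109−1 = 108
step 1: 108 = 3^(3 + 1) + 3^3; sub 4 for 3: 4^(4 + 1) + 4^4; = 1280; G_2 = 1280−1 = 1279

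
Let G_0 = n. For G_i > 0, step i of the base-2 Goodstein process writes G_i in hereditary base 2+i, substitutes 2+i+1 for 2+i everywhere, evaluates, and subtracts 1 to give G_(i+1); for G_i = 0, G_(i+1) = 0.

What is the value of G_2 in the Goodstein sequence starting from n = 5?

255

i=0: 5 = 2^2 + 1 (b=2); 2→3: 3^3 + 1 = 28; 28−1 = 27
i=1: 27 = 3^3 (b=3); 3→4: 4^4 = 256; 256−1 = 255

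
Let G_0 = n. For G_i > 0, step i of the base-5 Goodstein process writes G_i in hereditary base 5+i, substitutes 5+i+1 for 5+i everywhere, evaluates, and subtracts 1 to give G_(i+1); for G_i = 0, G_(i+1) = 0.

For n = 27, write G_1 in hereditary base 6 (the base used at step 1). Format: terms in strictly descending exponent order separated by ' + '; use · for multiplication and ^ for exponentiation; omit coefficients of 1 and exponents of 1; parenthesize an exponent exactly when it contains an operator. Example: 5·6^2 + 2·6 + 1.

G_0=27  [base 5] 5^2 + 2  →[5↦6]→  6^2 + 2 = 38  −1 ⇒ G_1=37
G_1=37  [base 6] 6^2 + 1  →[6↦7]→  7^2 + 1 = 50  −1 ⇒ G_2=49

6^2 + 1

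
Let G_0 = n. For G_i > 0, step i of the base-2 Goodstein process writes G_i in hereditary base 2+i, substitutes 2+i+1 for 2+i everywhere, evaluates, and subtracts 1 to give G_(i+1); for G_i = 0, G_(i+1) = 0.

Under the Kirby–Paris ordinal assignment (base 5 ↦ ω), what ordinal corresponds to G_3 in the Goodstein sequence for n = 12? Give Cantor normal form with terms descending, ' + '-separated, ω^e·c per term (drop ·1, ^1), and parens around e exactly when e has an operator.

ω^(ω + 1) + ω^2·2 + ω·2

step 0: 12 = 2^(2 + 1) + 2^2; sub 3 for 2: 3^(3 + 1) + 3^3; = 108; G_1 = 108−1 = 107
step 1: 107 = 3^(3 + 1) + 2·3^2 + 2·3 + 2; sub 4 for 3: 4^(4 + 1) + 2·4^2 + 2·4 + 2; = 1066; G_2 = 1066−1 = 1065
step 2: 1065 = 4^(4 + 1) + 2·4^2 + 2·4 + 1; sub 5 for 4: 5^(5 + 1) + 2·5^2 + 2·5 + 1; = 15686; G_3 = 15686−1 = 15685
step 3: 15685 = 5^(5 + 1) + 2·5^2 + 2·5; sub 6 for 5: 6^(6 + 1) + 2·6^2 + 2·6; = 280020; G_4 = 280020−1 = 280019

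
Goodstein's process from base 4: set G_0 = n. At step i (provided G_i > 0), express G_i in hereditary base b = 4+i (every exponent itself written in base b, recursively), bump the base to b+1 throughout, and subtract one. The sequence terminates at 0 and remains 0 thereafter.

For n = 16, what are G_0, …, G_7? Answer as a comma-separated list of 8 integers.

i=0: 16 = 4^2 (b=4); 4→5: 5^2 = 25; 25−1 = 24
i=1: 24 = 4·5 + 4 (b=5); 5→6: 4·6 + 4 = 28; 28−1 = 27
i=2: 27 = 4·6 + 3 (b=6); 6→7: 4·7 + 3 = 31; 31−1 = 30
i=3: 30 = 4·7 + 2 (b=7); 7→8: 4·8 + 2 = 34; 34−1 = 33
i=4: 33 = 4·8 + 1 (b=8); 8→9: 4·9 + 1 = 37; 37−1 = 36
i=5: 36 = 4·9 (b=9); 9→10: 4·10 = 40; 40−1 = 39
i=6: 39 = 3·10 + 9 (b=10); 10→11: 3·11 + 9 = 42; 42−1 = 41

16, 24, 27, 30, 33, 36, 39, 41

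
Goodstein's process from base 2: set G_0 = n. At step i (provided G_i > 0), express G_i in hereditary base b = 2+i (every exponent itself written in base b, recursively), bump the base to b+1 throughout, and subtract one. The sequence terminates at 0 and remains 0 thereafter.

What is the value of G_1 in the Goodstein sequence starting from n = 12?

[0] 12 ≡ 2^(2 + 1) + 2^2 (base 2). Lift 3: 108. −1: 107.
[1] 107 ≡ 3^(3 + 1) + 2·3^2 + 2·3 + 2 (base 3). Lift 4: 1066. −1: 1065.

107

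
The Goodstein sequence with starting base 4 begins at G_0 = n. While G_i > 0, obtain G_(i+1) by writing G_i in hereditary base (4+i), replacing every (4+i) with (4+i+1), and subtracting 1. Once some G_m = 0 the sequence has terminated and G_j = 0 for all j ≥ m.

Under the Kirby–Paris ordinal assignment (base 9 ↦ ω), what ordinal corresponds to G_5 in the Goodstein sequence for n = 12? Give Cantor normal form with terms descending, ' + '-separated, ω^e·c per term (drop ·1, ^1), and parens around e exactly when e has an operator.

step 0: 12 = 3·4; sub 5 for 4: 3·5; = 15; G_1 = 15−1 = 14
step 1: 14 = 2·5 + 4; sub 6 for 5: 2·6 + 4; = 16; G_2 = 16−1 = 15
step 2: 15 = 2·6 + 3; sub 7 for 6: 2·7 + 3; = 17; G_3 = 17−1 = 16
step 3: 16 = 2·7 + 2; sub 8 for 7: 2·8 + 2; = 18; G_4 = 18−1 = 17
step 4: 17 = 2·8 + 1; sub 9 for 8: 2·9 + 1; = 19; G_5 = 19−1 = 18
step 5: 18 = 2·9; sub 10 for 9: 2·10; = 20; G_6 = 20−1 = 19

ω·2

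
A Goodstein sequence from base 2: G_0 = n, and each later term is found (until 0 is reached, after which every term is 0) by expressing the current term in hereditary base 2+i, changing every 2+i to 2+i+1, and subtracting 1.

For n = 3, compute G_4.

base 2: 3 = 2 + 1; at 3: 3 + 1 = 4; next = 3
base 3: 3 = 3; at 4: 4 = 4; next = 3
base 4: 3 = 3; at 5: 3 = 3; next = 2
base 5: 2 = 2; at 6: 2 = 2; next = 1
base 6: 1 = 1; at 7: 1 = 1; next = 0

1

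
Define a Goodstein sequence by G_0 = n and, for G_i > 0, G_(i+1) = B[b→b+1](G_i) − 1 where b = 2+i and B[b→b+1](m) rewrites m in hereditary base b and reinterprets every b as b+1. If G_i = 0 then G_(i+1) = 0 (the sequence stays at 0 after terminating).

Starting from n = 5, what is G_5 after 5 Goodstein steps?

[0] 5 ≡ 2^2 + 1 (base 2). Lift 3: 28. −1: 27.
[1] 27 ≡ 3^3 (base 3). Lift 4: 256. −1: 255.
[2] 255 ≡ 3·4^3 + 3·4^2 + 3·4 + 3 (base 4). Lift 5: 468. −1: 467.
[3] 467 ≡ 3·5^3 + 3·5^2 + 3·5 + 2 (base 5). Lift 6: 776. −1: 775.
[4] 775 ≡ 3·6^3 + 3·6^2 + 3·6 + 1 (base 6). Lift 7: 1198. −1: 1197.
[5] 1197 ≡ 3·7^3 + 3·7^2 + 3·7 (base 7). Lift 8: 1752. −1: 1751.

1197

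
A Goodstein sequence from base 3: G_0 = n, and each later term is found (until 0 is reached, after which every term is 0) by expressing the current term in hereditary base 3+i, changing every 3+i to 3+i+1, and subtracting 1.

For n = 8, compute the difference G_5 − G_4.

i=0: 8 = 2·3 + 2 (b=3); 3→4: 2·4 + 2 = 10; 10−1 = 9
i=1: 9 = 2·4 + 1 (b=4); 4→5: 2·5 + 1 = 11; 11−1 = 10
i=2: 10 = 2·5 (b=5); 5→6: 2·6 = 12; 12−1 = 11
i=3: 11 = 6 + 5 (b=6); 6→7: 7 + 5 = 12; 12−1 = 11
i=4: 11 = 7 + 4 (b=7); 7→8: 8 + 4 = 12; 12−1 = 11

0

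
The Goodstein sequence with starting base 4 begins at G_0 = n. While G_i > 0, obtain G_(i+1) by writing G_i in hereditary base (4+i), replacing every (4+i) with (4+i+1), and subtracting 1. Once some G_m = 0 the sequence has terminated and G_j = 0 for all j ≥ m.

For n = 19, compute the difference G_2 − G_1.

(0) 19|_4 = 4^2 + 3 ↦ 5^2 + 3|_5 = 28 ⇒ 27
(1) 27|_5 = 5^2 + 2 ↦ 6^2 + 2|_6 = 38 ⇒ 37

10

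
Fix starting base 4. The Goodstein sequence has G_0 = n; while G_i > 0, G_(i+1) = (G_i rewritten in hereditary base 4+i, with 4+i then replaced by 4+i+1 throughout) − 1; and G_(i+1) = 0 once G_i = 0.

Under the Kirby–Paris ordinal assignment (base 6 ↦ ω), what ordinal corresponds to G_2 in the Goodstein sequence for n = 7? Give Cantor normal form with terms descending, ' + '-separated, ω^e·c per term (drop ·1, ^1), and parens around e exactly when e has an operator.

[0] 7 ≡ 4 + 3 (base 4). Lift 5: 8. −1: 7.
[1] 7 ≡ 5 + 2 (base 5). Lift 6: 8. −1: 7.
[2] 7 ≡ 6 + 1 (base 6). Lift 7: 8. −1: 7.

ω + 1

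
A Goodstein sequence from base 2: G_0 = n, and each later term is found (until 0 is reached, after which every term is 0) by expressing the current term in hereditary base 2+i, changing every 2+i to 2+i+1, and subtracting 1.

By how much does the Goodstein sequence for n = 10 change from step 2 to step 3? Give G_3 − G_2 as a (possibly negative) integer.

step 0: 10 = 2^(2 + 1) + 2; sub 3 for 2: 3^(3 + 1) + 3; = 84; G_1 = 84−1 = 83
step 1: 83 = 3^(3 + 1) + 2; sub 4 for 3: 4^(4 + 1) + 2; = 1026; G_2 = 1026−1 = 1025
step 2: 1025 = 4^(4 + 1) + 1; sub 5 for 4: 5^(5 + 1) + 1; = 15626; G_3 = 15626−1 = 15625

14600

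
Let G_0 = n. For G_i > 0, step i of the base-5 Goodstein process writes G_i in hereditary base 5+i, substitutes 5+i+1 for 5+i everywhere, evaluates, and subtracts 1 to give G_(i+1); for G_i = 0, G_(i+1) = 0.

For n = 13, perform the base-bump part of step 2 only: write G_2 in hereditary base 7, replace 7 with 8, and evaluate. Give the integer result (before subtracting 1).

17

base 5: 13 = 2·5 + 3; at 6: 2·6 + 3 = 15; next = 14
base 6: 14 = 2·6 + 2; at 7: 2·7 + 2 = 16; next = 15
base 7: 15 = 2·7 + 1; at 8: 2·8 + 1 = 17; next = 16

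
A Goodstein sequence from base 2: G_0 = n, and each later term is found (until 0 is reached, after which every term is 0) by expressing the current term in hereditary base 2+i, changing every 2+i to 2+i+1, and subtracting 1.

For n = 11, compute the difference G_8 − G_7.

67328168473

base 2: 11 = 2^(2 + 1) + 2 + 1; at 3: 3^(3 + 1) + 3 + 1 = 85; next = 84
base 3: 84 = 3^(3 + 1) + 3; at 4: 4^(4 + 1) + 4 = 1028; next = 1027
base 4: 1027 = 4^(4 + 1) + 3; at 5: 5^(5 + 1) + 3 = 15628; next = 15627
base 5: 15627 = 5^(5 + 1) + 2; at 6: 6^(6 + 1) + 2 = 279938; next = 279937
base 6: 279937 = 6^(6 + 1) + 1; at 7: 7^(7 + 1) + 1 = 5764802; next = 5764801
base 7: 5764801 = 7^(7 + 1); at 8: 8^(8 + 1) = 134217728; next = 134217727
base 8: 134217727 = 7·8^8 + 7·8^7 + 7·8^6 + 7·8^5 + 7·8^4 + 7·8^3 + 7·8^2 + 7·8 + 7; at 9: 7·9^9 + 7·9^7 + 7·9^6 + 7·9^5 + 7·9^4 + 7·9^3 + 7·9^2 + 7·9 + 7 = 2749609303; next = 2749609302
base 9: 2749609302 = 7·9^9 + 7·9^7 + 7·9^6 + 7·9^5 + 7·9^4 + 7·9^3 + 7·9^2 + 7·9 + 6; at 10: 7·10^10 + 7·10^7 + 7·10^6 + 7·10^5 + 7·10^4 + 7·10^3 + 7·10^2 + 7·10 + 6 = 70077777776; next = 70077777775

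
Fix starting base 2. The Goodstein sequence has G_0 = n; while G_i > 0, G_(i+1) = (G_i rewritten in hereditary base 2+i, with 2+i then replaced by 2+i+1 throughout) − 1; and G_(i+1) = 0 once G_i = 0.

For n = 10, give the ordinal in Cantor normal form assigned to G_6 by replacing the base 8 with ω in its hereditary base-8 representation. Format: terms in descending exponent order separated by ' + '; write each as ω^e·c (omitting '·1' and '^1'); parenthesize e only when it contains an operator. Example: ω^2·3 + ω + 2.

ω^ω·5 + ω^5·5 + ω^4·5 + ω^3·5 + ω^2·5 + ω·5 + 3

G_0 = 10. HB_2(10) = 2^(2 + 1) + 2. Bump = 84. G_1 = 83.
G_1 = 83. HB_3(83) = 3^(3 + 1) + 2. Bump = 1026. G_2 = 1025.
G_2 = 1025. HB_4(1025) = 4^(4 + 1) + 1. Bump = 15626. G_3 = 15625.
G_3 = 15625. HB_5(15625) = 5^(5 + 1). Bump = 279936. G_4 = 279935.
G_4 = 279935. HB_6(279935) = 5·6^6 + 5·6^5 + 5·6^4 + 5·6^3 + 5·6^2 + 5·6 + 5. Bump = 4215755. G_5 = 4215754.
G_5 = 4215754. HB_7(4215754) = 5·7^7 + 5·7^5 + 5·7^4 + 5·7^3 + 5·7^2 + 5·7 + 4. Bump = 84073324. G_6 = 84073323.
G_6 = 84073323. HB_8(84073323) = 5·8^8 + 5·8^5 + 5·8^4 + 5·8^3 + 5·8^2 + 5·8 + 3. Bump = 1937434593. G_7 = 1937434592.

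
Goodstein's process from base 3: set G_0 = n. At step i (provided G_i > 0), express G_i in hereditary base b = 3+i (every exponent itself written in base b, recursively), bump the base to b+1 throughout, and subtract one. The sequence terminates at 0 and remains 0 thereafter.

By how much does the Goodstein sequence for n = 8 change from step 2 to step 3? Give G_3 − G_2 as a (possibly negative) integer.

G_0 = 8. HB_3(8) = 2·3 + 2. Bump = 10. G_1 = 9.
G_1 = 9. HB_4(9) = 2·4 + 1. Bump = 11. G_2 = 10.
G_2 = 10. HB_5(10) = 2·5. Bump = 12. G_3 = 11.

1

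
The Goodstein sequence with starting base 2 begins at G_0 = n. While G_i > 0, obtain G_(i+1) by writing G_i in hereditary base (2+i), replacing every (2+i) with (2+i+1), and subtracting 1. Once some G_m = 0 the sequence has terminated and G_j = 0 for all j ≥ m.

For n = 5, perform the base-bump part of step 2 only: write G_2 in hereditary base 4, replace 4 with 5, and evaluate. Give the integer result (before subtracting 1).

468

[0] 5 ≡ 2^2 + 1 (base 2). Lift 3: 28. −1: 27.
[1] 27 ≡ 3^3 (base 3). Lift 4: 256. −1: 255.
[2] 255 ≡ 3·4^3 + 3·4^2 + 3·4 + 3 (base 4). Lift 5: 468. −1: 467.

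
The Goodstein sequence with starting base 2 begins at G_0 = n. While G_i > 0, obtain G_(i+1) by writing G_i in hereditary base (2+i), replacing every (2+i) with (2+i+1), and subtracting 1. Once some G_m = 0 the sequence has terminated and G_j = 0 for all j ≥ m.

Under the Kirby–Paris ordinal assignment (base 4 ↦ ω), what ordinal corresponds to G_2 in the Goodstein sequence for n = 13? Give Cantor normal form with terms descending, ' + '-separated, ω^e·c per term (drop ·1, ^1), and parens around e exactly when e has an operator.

i=0: 13 = 2^(2 + 1) + 2^2 + 1 (b=2); 2→3: 3^(3 + 1) + 3^3 + 1 = 109; 109−1 = 108
i=1: 108 = 3^(3 + 1) + 3^3 (b=3); 3→4: 4^(4 + 1) + 4^4 = 1280; 1280−1 = 1279
i=2: 1279 = 4^(4 + 1) + 3·4^3 + 3·4^2 + 3·4 + 3 (b=4); 4→5: 5^(5 + 1) + 3·5^3 + 3·5^2 + 3·5 + 3 = 16093; 16093−1 = 16092

ω^(ω + 1) + ω^3·3 + ω^2·3 + ω·3 + 3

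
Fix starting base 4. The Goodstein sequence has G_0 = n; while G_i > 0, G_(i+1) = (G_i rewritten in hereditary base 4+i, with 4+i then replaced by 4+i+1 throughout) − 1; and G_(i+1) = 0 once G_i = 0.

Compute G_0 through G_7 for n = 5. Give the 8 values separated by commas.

step 0: 5 = 4 + 1; sub 5 for 4: 5 + 1; = 6; G_1 = 6−1 = 5
step 1: 5 = 5; sub 6 for 5: 6; = 6; G_2 = 6−1 = 5
step 2: 5 = 5; sub 7 for 6: 5; = 5; G_3 = 5−1 = 4
step 3: 4 = 4; sub 8 for 7: 4; = 4; G_4 = 4−1 = 3
step 4: 3 = 3; sub 9 for 8: 3; = 3; G_5 = 3−1 = 2
step 5: 2 = 2; sub 10 for 9: 2; = 2; G_6 = 2−1 = 1
step 6: 1 = 1; sub 11 for 10: 1; = 1; G_7 = 1−1 = 0

5, 5, 5, 4, 3, 2, 1, 0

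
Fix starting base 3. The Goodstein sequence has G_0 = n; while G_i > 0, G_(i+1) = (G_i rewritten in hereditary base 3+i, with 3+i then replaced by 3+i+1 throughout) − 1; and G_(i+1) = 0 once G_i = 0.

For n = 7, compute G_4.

9

base 3: 7 = 2·3 + 1; at 4: 2·4 + 1 = 9; next = 8
base 4: 8 = 2·4; at 5: 2·5 = 10; next = 9
base 5: 9 = 5 + 4; at 6: 6 + 4 = 10; next = 9
base 6: 9 = 6 + 3; at 7: 7 + 3 = 10; next = 9
base 7: 9 = 7 + 2; at 8: 8 + 2 = 10; next = 9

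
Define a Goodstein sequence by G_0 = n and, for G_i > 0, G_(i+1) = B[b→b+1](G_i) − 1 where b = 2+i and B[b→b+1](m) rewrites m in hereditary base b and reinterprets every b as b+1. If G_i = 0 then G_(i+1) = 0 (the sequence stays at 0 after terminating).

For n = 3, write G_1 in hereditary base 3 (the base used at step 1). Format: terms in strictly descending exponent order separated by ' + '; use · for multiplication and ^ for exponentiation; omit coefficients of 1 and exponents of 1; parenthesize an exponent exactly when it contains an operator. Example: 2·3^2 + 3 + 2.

3

base 2: 3 = 2 + 1; at 3: 3 + 1 = 4; next = 3
base 3: 3 = 3; at 4: 4 = 4; next = 3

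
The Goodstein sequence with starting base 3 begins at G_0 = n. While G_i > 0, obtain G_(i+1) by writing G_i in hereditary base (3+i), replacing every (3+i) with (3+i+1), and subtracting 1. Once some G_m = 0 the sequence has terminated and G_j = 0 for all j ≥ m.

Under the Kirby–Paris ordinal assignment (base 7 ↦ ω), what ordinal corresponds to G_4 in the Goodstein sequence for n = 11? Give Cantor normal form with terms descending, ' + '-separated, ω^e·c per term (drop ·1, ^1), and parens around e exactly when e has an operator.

ω·5 + 4

[0] 11 ≡ 3^2 + 2 (base 3). Lift 4: 18. −1: 17.
[1] 17 ≡ 4^2 + 1 (base 4). Lift 5: 26. −1: 25.
[2] 25 ≡ 5^2 (base 5). Lift 6: 36. −1: 35.
[3] 35 ≡ 5·6 + 5 (base 6). Lift 7: 40. −1: 39.
[4] 39 ≡ 5·7 + 4 (base 7). Lift 8: 44. −1: 43.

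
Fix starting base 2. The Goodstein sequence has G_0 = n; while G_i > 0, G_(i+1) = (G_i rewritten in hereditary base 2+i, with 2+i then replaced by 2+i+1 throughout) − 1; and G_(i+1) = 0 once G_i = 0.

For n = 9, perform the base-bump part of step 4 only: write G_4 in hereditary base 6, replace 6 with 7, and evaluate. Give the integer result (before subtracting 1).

G_0=9  [base 2] 2^(2 + 1) + 1  →[2↦3]→  3^(3 + 1) + 1 = 82  −1 ⇒ G_1=81
G_1=81  [base 3] 3^(3 + 1)  →[3↦4]→  4^(4 + 1) = 1024  −1 ⇒ G_2=1023
G_2=1023  [base 4] 3·4^4 + 3·4^3 + 3·4^2 + 3·4 + 3  →[4↦5]→  3·5^5 + 3·5^3 + 3·5^2 + 3·5 + 3 = 9843  −1 ⇒ G_3=9842
G_3=9842  [base 5] 3·5^5 + 3·5^3 + 3·5^2 + 3·5 + 2  →[5↦6]→  3·6^6 + 3·6^3 + 3·6^2 + 3·6 + 2 = 140744  −1 ⇒ G_4=140743
G_4=140743  [base 6] 3·6^6 + 3·6^3 + 3·6^2 + 3·6 + 1  →[6↦7]→  3·7^7 + 3·7^3 + 3·7^2 + 3·7 + 1 = 2471827  −1 ⇒ G_5=2471826

2471827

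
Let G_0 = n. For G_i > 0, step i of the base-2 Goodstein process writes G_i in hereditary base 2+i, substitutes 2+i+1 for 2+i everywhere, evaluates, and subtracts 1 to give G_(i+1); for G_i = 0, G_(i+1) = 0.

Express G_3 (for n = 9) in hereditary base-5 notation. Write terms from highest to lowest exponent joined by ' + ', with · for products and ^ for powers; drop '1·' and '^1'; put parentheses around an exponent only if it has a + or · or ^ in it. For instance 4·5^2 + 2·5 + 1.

i=0: 9 = 2^(2 + 1) + 1 (b=2); 2→3: 3^(3 + 1) + 1 = 82; 82−1 = 81
i=1: 81 = 3^(3 + 1) (b=3); 3→4: 4^(4 + 1) = 1024; 1024−1 = 1023
i=2: 1023 = 3·4^4 + 3·4^3 + 3·4^2 + 3·4 + 3 (b=4); 4→5: 3·5^5 + 3·5^3 + 3·5^2 + 3·5 + 3 = 9843; 9843−1 = 9842
i=3: 9842 = 3·5^5 + 3·5^3 + 3·5^2 + 3·5 + 2 (b=5); 5→6: 3·6^6 + 3·6^3 + 3·6^2 + 3·6 + 2 = 140744; 140744−1 = 140743

3·5^5 + 3·5^3 + 3·5^2 + 3·5 + 2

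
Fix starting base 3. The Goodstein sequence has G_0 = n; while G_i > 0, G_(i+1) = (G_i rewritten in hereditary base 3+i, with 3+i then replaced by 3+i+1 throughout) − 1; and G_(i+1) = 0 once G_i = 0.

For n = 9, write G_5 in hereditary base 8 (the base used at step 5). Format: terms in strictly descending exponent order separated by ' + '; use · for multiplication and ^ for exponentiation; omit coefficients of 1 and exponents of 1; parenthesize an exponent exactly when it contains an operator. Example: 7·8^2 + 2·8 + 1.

2·8 + 7

step 0: 9 = 3^2; sub 4 for 3: 4^2; = 16; G_1 = 16−1 = 15
step 1: 15 = 3·4 + 3; sub 5 for 4: 3·5 + 3; = 18; G_2 = 18−1 = 17
step 2: 17 = 3·5 + 2; sub 6 for 5: 3·6 + 2; = 20; G_3 = 20−1 = 19
step 3: 19 = 3·6 + 1; sub 7 for 6: 3·7 + 1; = 22; G_4 = 22−1 = 21
step 4: 21 = 3·7; sub 8 for 7: 3·8; = 24; G_5 = 24−1 = 23
step 5: 23 = 2·8 + 7; sub 9 for 8: 2·9 + 7; = 25; G_6 = 25−1 = 24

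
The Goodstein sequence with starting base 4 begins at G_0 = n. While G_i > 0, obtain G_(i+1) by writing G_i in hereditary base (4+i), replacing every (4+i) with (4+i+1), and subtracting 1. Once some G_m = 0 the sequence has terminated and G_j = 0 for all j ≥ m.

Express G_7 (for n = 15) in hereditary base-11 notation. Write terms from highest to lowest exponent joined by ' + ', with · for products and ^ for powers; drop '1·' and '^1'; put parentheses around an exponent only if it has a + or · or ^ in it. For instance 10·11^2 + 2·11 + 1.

2·11 + 4

(0) 15|_4 = 3·4 + 3 ↦ 3·5 + 3|_5 = 18 ⇒ 17
(1) 17|_5 = 3·5 + 2 ↦ 3·6 + 2|_6 = 20 ⇒ 19
(2) 19|_6 = 3·6 + 1 ↦ 3·7 + 1|_7 = 22 ⇒ 21
(3) 21|_7 = 3·7 ↦ 3·8|_8 = 24 ⇒ 23
(4) 23|_8 = 2·8 + 7 ↦ 2·9 + 7|_9 = 25 ⇒ 24
(5) 24|_9 = 2·9 + 6 ↦ 2·10 + 6|_10 = 26 ⇒ 25
(6) 25|_10 = 2·10 + 5 ↦ 2·11 + 5|_11 = 27 ⇒ 26
(7) 26|_11 = 2·11 + 4 ↦ 2·12 + 4|_12 = 28 ⇒ 27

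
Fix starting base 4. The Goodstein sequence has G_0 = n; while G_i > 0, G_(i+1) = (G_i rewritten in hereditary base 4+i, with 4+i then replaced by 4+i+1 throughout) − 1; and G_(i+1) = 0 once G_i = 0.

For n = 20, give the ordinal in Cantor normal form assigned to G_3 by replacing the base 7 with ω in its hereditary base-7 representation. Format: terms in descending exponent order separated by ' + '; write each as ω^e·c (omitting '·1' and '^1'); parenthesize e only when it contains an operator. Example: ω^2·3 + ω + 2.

G_0 = 20. HB_4(20) = 4^2 + 4. Bump = 30. G_1 = 29.
G_1 = 29. HB_5(29) = 5^2 + 4. Bump = 40. G_2 = 39.
G_2 = 39. HB_6(39) = 6^2 + 3. Bump = 52. G_3 = 51.

ω^2 + 2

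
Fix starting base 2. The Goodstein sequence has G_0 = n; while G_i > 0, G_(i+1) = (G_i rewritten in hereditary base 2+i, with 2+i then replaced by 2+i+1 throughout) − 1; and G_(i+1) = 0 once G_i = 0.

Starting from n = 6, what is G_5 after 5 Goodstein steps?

98039

(0) 6|_2 = 2^2 + 2 ↦ 3^3 + 3|_3 = 30 ⇒ 29
(1) 29|_3 = 3^3 + 2 ↦ 4^4 + 2|_4 = 258 ⇒ 257
(2) 257|_4 = 4^4 + 1 ↦ 5^5 + 1|_5 = 3126 ⇒ 3125
(3) 3125|_5 = 5^5 ↦ 6^6|_6 = 46656 ⇒ 46655
(4) 46655|_6 = 5·6^5 + 5·6^4 + 5·6^3 + 5·6^2 + 5·6 + 5 ↦ 5·7^5 + 5·7^4 + 5·7^3 + 5·7^2 + 5·7 + 5|_7 = 98040 ⇒ 98039
(5) 98039|_7 = 5·7^5 + 5·7^4 + 5·7^3 + 5·7^2 + 5·7 + 4 ↦ 5·8^5 + 5·8^4 + 5·8^3 + 5·8^2 + 5·8 + 4|_8 = 187244 ⇒ 187243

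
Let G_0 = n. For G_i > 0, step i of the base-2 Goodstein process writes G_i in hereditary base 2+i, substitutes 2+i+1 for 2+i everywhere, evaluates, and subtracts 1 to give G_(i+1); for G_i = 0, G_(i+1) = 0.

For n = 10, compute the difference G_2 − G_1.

942

G_0=10  [base 2] 2^(2 + 1) + 2  →[2↦3]→  3^(3 + 1) + 3 = 84  −1 ⇒ G_1=83
G_1=83  [base 3] 3^(3 + 1) + 2  →[3↦4]→  4^(4 + 1) + 2 = 1026  −1 ⇒ G_2=1025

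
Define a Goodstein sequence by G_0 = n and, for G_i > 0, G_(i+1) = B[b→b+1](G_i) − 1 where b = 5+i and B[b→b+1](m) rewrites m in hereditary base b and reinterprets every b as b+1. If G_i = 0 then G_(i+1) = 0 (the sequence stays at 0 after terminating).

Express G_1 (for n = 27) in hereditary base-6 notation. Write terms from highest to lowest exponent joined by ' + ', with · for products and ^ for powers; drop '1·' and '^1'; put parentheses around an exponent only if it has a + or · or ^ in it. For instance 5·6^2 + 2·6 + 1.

6^2 + 1

i=0: 27 = 5^2 + 2 (b=5); 5→6: 6^2 + 2 = 38; 38−1 = 37
i=1: 37 = 6^2 + 1 (b=6); 6→7: 7^2 + 1 = 50; 50−1 = 49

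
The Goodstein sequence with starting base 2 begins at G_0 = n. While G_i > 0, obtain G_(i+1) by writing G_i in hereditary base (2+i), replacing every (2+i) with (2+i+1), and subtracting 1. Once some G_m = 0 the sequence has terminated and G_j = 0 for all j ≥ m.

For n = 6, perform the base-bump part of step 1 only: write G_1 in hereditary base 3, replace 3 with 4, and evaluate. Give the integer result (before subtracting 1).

258

[0] 6 ≡ 2^2 + 2 (base 2). Lift 3: 30. −1: 29.
[1] 29 ≡ 3^3 + 2 (base 3). Lift 4: 258. −1: 257.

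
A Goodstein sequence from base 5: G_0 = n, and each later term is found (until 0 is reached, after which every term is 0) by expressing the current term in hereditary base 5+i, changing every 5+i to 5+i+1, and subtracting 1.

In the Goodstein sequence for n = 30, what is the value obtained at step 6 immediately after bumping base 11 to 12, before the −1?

[0] 30 ≡ 5^2 + 5 (base 5). Lift 6: 42. −1: 41.
[1] 41 ≡ 6^2 + 5 (base 6). Lift 7: 54. −1: 53.
[2] 53 ≡ 7^2 + 4 (base 7). Lift 8: 68. −1: 67.
[3] 67 ≡ 8^2 + 3 (base 8). Lift 9: 84. −1: 83.
[4] 83 ≡ 9^2 + 2 (base 9). Lift 10: 102. −1: 101.
[5] 101 ≡ 10^2 + 1 (base 10). Lift 11: 122. −1: 121.
[6] 121 ≡ 11^2 (base 11). Lift 12: 144. −1: 143.

144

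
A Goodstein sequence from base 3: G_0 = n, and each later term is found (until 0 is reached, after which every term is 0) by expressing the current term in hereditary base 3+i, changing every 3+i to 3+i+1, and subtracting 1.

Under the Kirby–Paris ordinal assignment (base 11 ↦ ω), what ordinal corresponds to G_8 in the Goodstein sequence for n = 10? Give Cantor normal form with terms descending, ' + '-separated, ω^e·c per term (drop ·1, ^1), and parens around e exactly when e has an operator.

ω·3 + 8

10 —HB3→ 3^2 + 1 —bump→ 4^2 + 1 = 17 —(−1)→ 16
16 —HB4→ 4^2 —bump→ 5^2 = 25 —(−1)→ 24
24 —HB5→ 4·5 + 4 —bump→ 4·6 + 4 = 28 —(−1)→ 27
27 —HB6→ 4·6 + 3 —bump→ 4·7 + 3 = 31 —(−1)→ 30
30 —HB7→ 4·7 + 2 —bump→ 4·8 + 2 = 34 —(−1)→ 33
33 —HB8→ 4·8 + 1 —bump→ 4·9 + 1 = 37 —(−1)→ 36
36 —HB9→ 4·9 —bump→ 4·10 = 40 —(−1)→ 39
39 —HB10→ 3·10 + 9 —bump→ 3·11 + 9 = 42 —(−1)→ 41
41 —HB11→ 3·11 + 8 —bump→ 3·12 + 8 = 44 —(−1)→ 43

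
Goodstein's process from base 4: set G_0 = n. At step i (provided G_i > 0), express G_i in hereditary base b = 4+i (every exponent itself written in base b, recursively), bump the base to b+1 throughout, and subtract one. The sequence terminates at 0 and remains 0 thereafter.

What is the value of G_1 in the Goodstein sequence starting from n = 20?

i=0: 20 = 4^2 + 4 (b=4); 4→5: 5^2 + 5 = 30; 30−1 = 29
i=1: 29 = 5^2 + 4 (b=5); 5→6: 6^2 + 4 = 40; 40−1 = 39

29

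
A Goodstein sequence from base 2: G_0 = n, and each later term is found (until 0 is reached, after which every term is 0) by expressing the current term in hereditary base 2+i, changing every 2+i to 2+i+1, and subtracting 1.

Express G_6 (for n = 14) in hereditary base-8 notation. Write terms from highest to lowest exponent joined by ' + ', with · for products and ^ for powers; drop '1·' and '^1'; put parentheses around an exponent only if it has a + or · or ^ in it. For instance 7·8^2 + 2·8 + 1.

8^(8 + 1) + 5·8^5 + 5·8^4 + 5·8^3 + 5·8^2 + 5·8 + 3

step 0: 14 = 2^(2 + 1) + 2^2 + 2; sub 3 for 2: 3^(3 + 1) + 3^3 + 3; = 111; G_1 = 111−1 = 110
step 1: 110 = 3^(3 + 1) + 3^3 + 2; sub 4 for 3: 4^(4 + 1) + 4^4 + 2; = 1282; G_2 = 1282−1 = 1281
step 2: 1281 = 4^(4 + 1) + 4^4 + 1; sub 5 for 4: 5^(5 + 1) + 5^5 + 1; = 18751; G_3 = 18751−1 = 18750
step 3: 18750 = 5^(5 + 1) + 5^5; sub 6 for 5: 6^(6 + 1) + 6^6; = 326592; G_4 = 326592−1 = 326591
step 4: 326591 = 6^(6 + 1) + 5·6^5 + 5·6^4 + 5·6^3 + 5·6^2 + 5·6 + 5; sub 7 for 6: 7^(7 + 1) + 5·7^5 + 5·7^4 + 5·7^3 + 5·7^2 + 5·7 + 5; = 5862841; G_5 = 5862841−1 = 5862840
step 5: 5862840 = 7^(7 + 1) + 5·7^5 + 5·7^4 + 5·7^3 + 5·7^2 + 5·7 + 4; sub 8 for 7: 8^(8 + 1) + 5·8^5 + 5·8^4 + 5·8^3 + 5·8^2 + 5·8 + 4; = 134404972; G_6 = 134404972−1 = 134404971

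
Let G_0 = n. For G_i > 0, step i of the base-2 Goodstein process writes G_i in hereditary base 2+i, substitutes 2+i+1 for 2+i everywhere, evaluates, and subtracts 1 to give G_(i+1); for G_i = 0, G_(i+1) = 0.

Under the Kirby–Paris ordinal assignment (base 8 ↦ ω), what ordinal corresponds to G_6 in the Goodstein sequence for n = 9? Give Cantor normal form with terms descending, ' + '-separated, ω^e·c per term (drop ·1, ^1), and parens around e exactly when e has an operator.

G_0=9  [base 2] 2^(2 + 1) + 1  →[2↦3]→  3^(3 + 1) + 1 = 82  −1 ⇒ G_1=81
G_1=81  [base 3] 3^(3 + 1)  →[3↦4]→  4^(4 + 1) = 1024  −1 ⇒ G_2=1023
G_2=1023  [base 4] 3·4^4 + 3·4^3 + 3·4^2 + 3·4 + 3  →[4↦5]→  3·5^5 + 3·5^3 + 3·5^2 + 3·5 + 3 = 9843  −1 ⇒ G_3=9842
G_3=9842  [base 5] 3·5^5 + 3·5^3 + 3·5^2 + 3·5 + 2  →[5↦6]→  3·6^6 + 3·6^3 + 3·6^2 + 3·6 + 2 = 140744  −1 ⇒ G_4=140743
G_4=140743  [base 6] 3·6^6 + 3·6^3 + 3·6^2 + 3·6 + 1  →[6↦7]→  3·7^7 + 3·7^3 + 3·7^2 + 3·7 + 1 = 2471827  −1 ⇒ G_5=2471826
G_5=2471826  [base 7] 3·7^7 + 3·7^3 + 3·7^2 + 3·7  →[7↦8]→  3·8^8 + 3·8^3 + 3·8^2 + 3·8 = 50333400  −1 ⇒ G_6=50333399
G_6=50333399  [base 8] 3·8^8 + 3·8^3 + 3·8^2 + 2·8 + 7  →[8↦9]→  3·9^9 + 3·9^3 + 3·9^2 + 2·9 + 7 = 1162263922  −1 ⇒ G_7=1162263921

ω^ω·3 + ω^3·3 + ω^2·3 + ω·2 + 7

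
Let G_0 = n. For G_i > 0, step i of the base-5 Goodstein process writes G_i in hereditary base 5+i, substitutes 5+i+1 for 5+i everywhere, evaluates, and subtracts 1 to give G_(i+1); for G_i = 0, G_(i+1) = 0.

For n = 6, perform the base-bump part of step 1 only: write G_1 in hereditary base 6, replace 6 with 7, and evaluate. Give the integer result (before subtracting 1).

7

G_0 = 6. HB_5(6) = 5 + 1. Bump = 7. G_1 = 6.
G_1 = 6. HB_6(6) = 6. Bump = 7. G_2 = 6.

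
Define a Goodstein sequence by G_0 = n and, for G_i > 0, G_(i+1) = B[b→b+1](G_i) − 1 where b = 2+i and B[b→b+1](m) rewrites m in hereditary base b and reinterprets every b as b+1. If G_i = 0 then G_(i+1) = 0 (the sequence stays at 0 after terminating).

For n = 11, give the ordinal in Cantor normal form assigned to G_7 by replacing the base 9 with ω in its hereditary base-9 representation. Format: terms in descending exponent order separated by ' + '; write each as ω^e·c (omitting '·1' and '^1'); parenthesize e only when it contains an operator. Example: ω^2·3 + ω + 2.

G_0=11  [base 2] 2^(2 + 1) + 2 + 1  →[2↦3]→  3^(3 + 1) + 3 + 1 = 85  −1 ⇒ G_1=84
G_1=84  [base 3] 3^(3 + 1) + 3  →[3↦4]→  4^(4 + 1) + 4 = 1028  −1 ⇒ G_2=1027
G_2=1027  [base 4] 4^(4 + 1) + 3  →[4↦5]→  5^(5 + 1) + 3 = 15628  −1 ⇒ G_3=15627
G_3=15627  [base 5] 5^(5 + 1) + 2  →[5↦6]→  6^(6 + 1) + 2 = 279938  −1 ⇒ G_4=279937
G_4=279937  [base 6] 6^(6 + 1) + 1  →[6↦7]→  7^(7 + 1) + 1 = 5764802  −1 ⇒ G_5=5764801
G_5=5764801  [base 7] 7^(7 + 1)  →[7↦8]→  8^(8 + 1) = 134217728  −1 ⇒ G_6=134217727
G_6=134217727  [base 8] 7·8^8 + 7·8^7 + 7·8^6 + 7·8^5 + 7·8^4 + 7·8^3 + 7·8^2 + 7·8 + 7  →[8↦9]→  7·9^9 + 7·9^7 + 7·9^6 + 7·9^5 + 7·9^4 + 7·9^3 + 7·9^2 + 7·9 + 7 = 2749609303  −1 ⇒ G_7=2749609302
G_7=2749609302  [base 9] 7·9^9 + 7·9^7 + 7·9^6 + 7·9^5 + 7·9^4 + 7·9^3 + 7·9^2 + 7·9 + 6  →[9↦10]→  7·10^10 + 7·10^7 + 7·10^6 + 7·10^5 + 7·10^4 + 7·10^3 + 7·10^2 + 7·10 + 6 = 70077777776  −1 ⇒ G_8=70077777775

ω^ω·7 + ω^7·7 + ω^6·7 + ω^5·7 + ω^4·7 + ω^3·7 + ω^2·7 + ω·7 + 6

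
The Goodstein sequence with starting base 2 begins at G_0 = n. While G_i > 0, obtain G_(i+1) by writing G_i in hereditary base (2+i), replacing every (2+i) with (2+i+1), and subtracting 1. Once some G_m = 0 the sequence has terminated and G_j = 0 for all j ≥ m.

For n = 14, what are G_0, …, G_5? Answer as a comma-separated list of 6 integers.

i=0: 14 = 2^(2 + 1) + 2^2 + 2 (b=2); 2→3: 3^(3 + 1) + 3^3 + 3 = 111; 111−1 = 110
i=1: 110 = 3^(3 + 1) + 3^3 + 2 (b=3); 3→4: 4^(4 + 1) + 4^4 + 2 = 1282; 1282−1 = 1281
i=2: 1281 = 4^(4 + 1) + 4^4 + 1 (b=4); 4→5: 5^(5 + 1) + 5^5 + 1 = 18751; 18751−1 = 18750
i=3: 18750 = 5^(5 + 1) + 5^5 (b=5); 5→6: 6^(6 + 1) + 6^6 = 326592; 326592−1 = 326591
i=4: 326591 = 6^(6 + 1) + 5·6^5 + 5·6^4 + 5·6^3 + 5·6^2 + 5·6 + 5 (b=6); 6→7: 7^(7 + 1) + 5·7^5 + 5·7^4 + 5·7^3 + 5·7^2 + 5·7 + 5 = 5862841; 5862841−1 = 5862840

14, 110, 1281, 18750, 326591, 5862840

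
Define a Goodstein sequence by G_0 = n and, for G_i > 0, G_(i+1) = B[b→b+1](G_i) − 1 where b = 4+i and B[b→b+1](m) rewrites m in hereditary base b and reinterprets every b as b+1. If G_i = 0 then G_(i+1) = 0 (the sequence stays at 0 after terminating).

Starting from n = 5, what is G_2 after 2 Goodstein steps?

5

5 —HB4→ 4 + 1 —bump→ 5 + 1 = 6 —(−1)→ 5
5 —HB5→ 5 —bump→ 6 = 6 —(−1)→ 5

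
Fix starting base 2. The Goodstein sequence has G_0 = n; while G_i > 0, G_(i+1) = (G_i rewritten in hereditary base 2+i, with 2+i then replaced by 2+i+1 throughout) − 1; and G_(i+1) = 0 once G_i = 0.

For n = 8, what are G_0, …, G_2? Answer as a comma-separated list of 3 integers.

8, 80, 553

(0) 8|_2 = 2^(2 + 1) ↦ 3^(3 + 1)|_3 = 81 ⇒ 80
(1) 80|_3 = 2·3^3 + 2·3^2 + 2·3 + 2 ↦ 2·4^4 + 2·4^2 + 2·4 + 2|_4 = 554 ⇒ 553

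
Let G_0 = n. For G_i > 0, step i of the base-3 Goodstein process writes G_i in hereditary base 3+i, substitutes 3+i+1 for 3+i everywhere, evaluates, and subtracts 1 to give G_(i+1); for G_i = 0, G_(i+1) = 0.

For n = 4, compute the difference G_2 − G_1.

base 3: 4 = 3 + 1; at 4: 4 + 1 = 5; next = 4
base 4: 4 = 4; at 5: 5 = 5; next = 4

0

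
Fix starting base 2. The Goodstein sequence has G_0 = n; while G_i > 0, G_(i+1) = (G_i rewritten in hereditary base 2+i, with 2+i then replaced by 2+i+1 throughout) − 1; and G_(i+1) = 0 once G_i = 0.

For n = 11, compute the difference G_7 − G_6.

[0] 11 ≡ 2^(2 + 1) + 2 + 1 (base 2). Lift 3: 85. −1: 84.
[1] 84 ≡ 3^(3 + 1) + 3 (base 3). Lift 4: 1028. −1: 1027.
[2] 1027 ≡ 4^(4 + 1) + 3 (base 4). Lift 5: 15628. −1: 15627.
[3] 15627 ≡ 5^(5 + 1) + 2 (base 5). Lift 6: 279938. −1: 279937.
[4] 279937 ≡ 6^(6 + 1) + 1 (base 6). Lift 7: 5764802. −1: 5764801.
[5] 5764801 ≡ 7^(7 + 1) (base 7). Lift 8: 134217728. −1: 134217727.
[6] 134217727 ≡ 7·8^8 + 7·8^7 + 7·8^6 + 7·8^5 + 7·8^4 + 7·8^3 + 7·8^2 + 7·8 + 7 (base 8). Lift 9: 2749609303. −1: 2749609302.

2615391575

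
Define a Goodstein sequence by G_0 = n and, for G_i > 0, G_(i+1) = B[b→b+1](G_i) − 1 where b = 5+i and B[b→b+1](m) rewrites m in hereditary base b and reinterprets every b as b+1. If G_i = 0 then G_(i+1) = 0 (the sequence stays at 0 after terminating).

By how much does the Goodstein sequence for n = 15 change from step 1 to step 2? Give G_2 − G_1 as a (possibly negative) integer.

1

G_0=15  [base 5] 3·5  →[5↦6]→  3·6 = 18  −1 ⇒ G_1=17
G_1=17  [base 6] 2·6 + 5  →[6↦7]→  2·7 + 5 = 19  −1 ⇒ G_2=18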